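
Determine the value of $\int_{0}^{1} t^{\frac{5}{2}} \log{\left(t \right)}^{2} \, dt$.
$\frac{16}{343}$

Begin with the known integral
$$J(a) = \int_{0}^{1} t^{a} \, dt = \frac{1}{a + 1}.$$

Differentiating under the integral sign brings down a factor of $\ln t$:
$$\frac{dJ}{da} = \int_{0}^{1} t^{a} \log{\left(t \right)} \, dt = - \frac{1}{\left(a + 1\right)^{2}}.$$

Repeating twice in total — each differentiation brings down another $\ln t$ — gives
$$\frac{d^{2}J}{da^{2}} = \int_{0}^{1} t^{a} \log{\left(t \right)}^{2} \, dt = \frac{2}{\left(a + 1\right)^{3}},$$
and the integrand here is exactly the target integrand, so $I = \frac{2}{\left(a + 1\right)^{3}}$.

Setting $a = \frac{5}{2}$:
$$I = \frac{16}{343}.$$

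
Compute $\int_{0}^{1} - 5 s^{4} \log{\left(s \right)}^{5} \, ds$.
$\frac{24}{625}$

Start from the elementary integral
$$J(a) = \int_{0}^{1} - 5 s^{a} \, ds = - \frac{5}{a + 1}.$$

Differentiating under the integral sign brings down a factor of $\ln s$:
$$\frac{dJ}{da} = \int_{0}^{1} - 5 s^{a} \log{\left(s \right)} \, ds = \frac{5}{\left(a + 1\right)^{2}}.$$

Repeating $5$ times in total — each differentiation brings down another $\ln s$ — gives
$$\frac{d^{5}J}{da^{5}} = \int_{0}^{1} - 5 s^{a} \log{\left(s \right)}^{5} \, ds = \frac{600}{\left(a + 1\right)^{6}},$$
and the integrand here is exactly the target integrand, so $I = \frac{600}{\left(a + 1\right)^{6}}$.

Setting $a = 4$:
$$I = \frac{24}{625}.$$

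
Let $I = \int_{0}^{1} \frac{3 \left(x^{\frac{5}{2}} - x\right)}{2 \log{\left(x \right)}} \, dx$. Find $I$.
$\log{\left(\frac{7 \sqrt{7}}{8} \right)}$

Introduce a parameter $a$ in the exponent: let $I(a) = \int_{0}^{1} \frac{3 \left(- x + x^{a}\right)}{2 \log{\left(x \right)}} \, dx$.

Since $\dfrac{\partial}{\partial a}\,x^{a} = x^{a} \ln x$, the $\ln x$ in the denominator cancels and
$$\frac{dI}{da} = \int_{0}^{1} \frac{3}{2} x^{a} \, dx = \frac{3}{2} \left[\frac{x^{a+1}}{a+1}\right]_0^1 = \frac{3}{2 \left(a + 1\right)}.$$

Integrating with respect to $a$ gives $I(a) = \frac{3 \log{\left(a + 1 \right)}}{2} - \frac{3 \log{\left(2 \right)}}{2} + C$.

At $a = 1$ the integrand is identically $0$, so $I(1) = 0$. The closed form gives $0$, hence $C = 0$.

Setting $a = \frac{5}{2}$:
$$I = \log{\left(\frac{7 \sqrt{7}}{8} \right)}.$$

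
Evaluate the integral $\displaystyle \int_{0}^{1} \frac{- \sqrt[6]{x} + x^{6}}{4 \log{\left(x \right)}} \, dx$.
$\frac{\log{\left(6 \right)}}{4}$

Introduce a parameter $a$ in the exponent: let $I(a) = \int_{0}^{1} \frac{x^{6} - x^{a}}{4 \log{\left(x \right)}} \, dx$.

Since $\dfrac{\partial}{\partial a}\,x^{a} = x^{a} \ln x$, the $\ln x$ in the denominator cancels and
$$\frac{dI}{da} = \int_{0}^{1} - \frac{1}{4} x^{a} \, dx = - \frac{1}{4} \left[\frac{x^{a+1}}{a+1}\right]_0^1 = - \frac{1}{4 a + 4}.$$

Integrating with respect to $a$ gives $I(a) = - \frac{\log{\left(a + 1 \right)}}{4} + \frac{\log{\left(7 \right)}}{4} + C$.

At $a = 6$ the integrand is identically $0$, so $I(6) = 0$. The closed form gives $0$, hence $C = 0$.

Setting $a = \frac{1}{6}$:
$$I = \frac{\log{\left(6 \right)}}{4}.$$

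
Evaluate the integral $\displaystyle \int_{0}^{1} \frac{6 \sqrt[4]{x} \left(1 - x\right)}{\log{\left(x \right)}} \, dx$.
$\log{\left(\frac{15625}{531441} \right)}$

Replace the exponent $\frac{1}{4}$ by a parameter $a$: let $I(a) = \int_{0}^{1} \frac{6 \left(- x^{\frac{5}{4}} + x^{a}\right)}{\log{\left(x \right)}} \, dx$.

Since $\dfrac{\partial}{\partial a}\,x^{a} = x^{a} \ln x$, the $\ln x$ in the denominator cancels and
$$\frac{dI}{da} = \int_{0}^{1} 6 x^{a} \, dx = 6 \left[\frac{x^{a+1}}{a+1}\right]_0^1 = \frac{6}{a + 1}.$$

Integrating with respect to $a$ gives $I(a) = \log{\left(\frac{4096 \left(a + 1\right)^{6}}{531441} \right)} + C$.

At $a = \frac{5}{4}$ the integrand is identically $0$, so $I(\frac{5}{4}) = 0$. The closed form gives $0$, hence $C = 0$.

Setting $a = \frac{1}{4}$:
$$I = \log{\left(\frac{15625}{531441} \right)}.$$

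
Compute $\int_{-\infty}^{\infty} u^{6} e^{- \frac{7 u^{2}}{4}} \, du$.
$\frac{240 \sqrt{7} \sqrt{\pi}}{2401}$

Start from the elementary integral
$$J(a) = \int_{-\infty}^{\infty} e^{- a u^{2}} \, du = \frac{\sqrt{\pi}}{\sqrt{a}}.$$

Differentiating under the integral sign brings down a factor of $(-u^2)$:
$$\frac{dJ}{da} = \int_{-\infty}^{\infty} - u^{2} e^{- a u^{2}} \, du = - \frac{\sqrt{\pi}}{2 a^{\frac{3}{2}}}.$$

Repeating $3$ times in total — each differentiation brings down another $(-u^2)$ — gives
$$\frac{d^{3}J}{da^{3}} = \int_{-\infty}^{\infty} - u^{6} e^{- a u^{2}} \, du = - \frac{15 \sqrt{\pi}}{8 a^{\frac{7}{2}}},$$
and the integrand here is $(-1)^{3}$ times the target integrand, so $I = (-1)^{3}\,\frac{d^{3}J}{da^{3}} = \frac{15 \sqrt{\pi}}{8 a^{\frac{7}{2}}}$.

Setting $a = \frac{7}{4}$:
$$I = \frac{240 \sqrt{7} \sqrt{\pi}}{2401}.$$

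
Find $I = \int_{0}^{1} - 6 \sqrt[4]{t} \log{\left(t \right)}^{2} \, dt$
$- \frac{768}{125}$

Consider the simpler parametrised integral
$$J(a) = \int_{0}^{1} - 6 t^{a} \, dt = - \frac{6}{a + 1}.$$

Differentiating under the integral sign brings down a factor of $\ln t$:
$$\frac{dJ}{da} = \int_{0}^{1} - 6 t^{a} \log{\left(t \right)} \, dt = \frac{6}{\left(a + 1\right)^{2}}.$$

Repeating twice in total — each differentiation brings down another $\ln t$ — gives
$$\frac{d^{2}J}{da^{2}} = \int_{0}^{1} - 6 t^{a} \log{\left(t \right)}^{2} \, dt = - \frac{12}{\left(a + 1\right)^{3}},$$
and the integrand here is exactly the target integrand, so $I = - \frac{12}{\left(a + 1\right)^{3}}$.

Setting $a = \frac{1}{4}$:
$$I = - \frac{768}{125}.$$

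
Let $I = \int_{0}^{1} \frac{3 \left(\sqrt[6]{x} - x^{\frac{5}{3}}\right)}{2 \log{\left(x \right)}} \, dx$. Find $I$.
$\log{\left(\frac{7 \sqrt{7}}{64} \right)}$

Introduce a parameter $a$ in the exponent: let $I(a) = \int_{0}^{1} \frac{3 \left(- x^{\frac{5}{3}} + x^{a}\right)}{2 \log{\left(x \right)}} \, dx$.

Since $\dfrac{\partial}{\partial a}\,x^{a} = x^{a} \ln x$, the $\ln x$ in the denominator cancels and
$$\frac{dI}{da} = \int_{0}^{1} \frac{3}{2} x^{a} \, dx = \frac{3}{2} \left[\frac{x^{a+1}}{a+1}\right]_0^1 = \frac{3}{2 \left(a + 1\right)}.$$

Integrating with respect to $a$ gives $I(a) = \log{\left(\frac{3 \sqrt{6} \left(a + 1\right)^{\frac{3}{2}}}{32} \right)} + C$.

At $a = \frac{5}{3}$ the integrand is identically $0$, so $I(\frac{5}{3}) = 0$. The closed form gives $0$, hence $C = 0$.

Setting $a = \frac{1}{6}$:
$$I = \log{\left(\frac{7 \sqrt{7}}{64} \right)}.$$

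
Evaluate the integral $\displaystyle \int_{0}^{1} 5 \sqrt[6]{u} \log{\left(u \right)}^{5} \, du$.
$- \frac{27993600}{117649}$

Begin with the known integral
$$J(a) = \int_{0}^{1} 5 u^{a} \, du = \frac{5}{a + 1}.$$

Differentiating under the integral sign brings down a factor of $\ln u$:
$$\frac{dJ}{da} = \int_{0}^{1} 5 u^{a} \log{\left(u \right)} \, du = - \frac{5}{\left(a + 1\right)^{2}}.$$

Repeating $5$ times in total — each differentiation brings down another $\ln u$ — gives
$$\frac{d^{5}J}{da^{5}} = \int_{0}^{1} 5 u^{a} \log{\left(u \right)}^{5} \, du = - \frac{600}{\left(a + 1\right)^{6}},$$
and the integrand here is exactly the target integrand, so $I = - \frac{600}{\left(a + 1\right)^{6}}$.

Setting $a = \frac{1}{6}$:
$$I = - \frac{27993600}{117649}.$$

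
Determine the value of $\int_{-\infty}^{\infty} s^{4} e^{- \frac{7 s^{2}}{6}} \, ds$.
$\frac{27 \sqrt{42} \sqrt{\pi}}{343}$

Consider the simpler parametrised integral
$$J(a) = \int_{-\infty}^{\infty} e^{- a s^{2}} \, ds = \frac{\sqrt{\pi}}{\sqrt{a}}.$$

Differentiating under the integral sign brings down a factor of $(-s^2)$:
$$\frac{dJ}{da} = \int_{-\infty}^{\infty} - s^{2} e^{- a s^{2}} \, ds = - \frac{\sqrt{\pi}}{2 a^{\frac{3}{2}}}.$$

Repeating twice in total — each differentiation brings down another $(-s^2)$ — gives
$$\frac{d^{2}J}{da^{2}} = \int_{-\infty}^{\infty} s^{4} e^{- a s^{2}} \, ds = \frac{3 \sqrt{\pi}}{4 a^{\frac{5}{2}}},$$
and the integrand here is exactly the target integrand, so $I = \frac{3 \sqrt{\pi}}{4 a^{\frac{5}{2}}}$.

Setting $a = \frac{7}{6}$:
$$I = \frac{27 \sqrt{42} \sqrt{\pi}}{343}.$$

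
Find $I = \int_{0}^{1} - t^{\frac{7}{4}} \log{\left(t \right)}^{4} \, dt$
$- \frac{24576}{161051}$

Start from the elementary integral
$$J(a) = \int_{0}^{1} - t^{a} \, dt = - \frac{1}{a + 1}.$$

Differentiating under the integral sign brings down a factor of $\ln t$:
$$\frac{dJ}{da} = \int_{0}^{1} - t^{a} \log{\left(t \right)} \, dt = \frac{1}{\left(a + 1\right)^{2}}.$$

Repeating $4$ times in total — each differentiation brings down another $\ln t$ — gives
$$\frac{d^{4}J}{da^{4}} = \int_{0}^{1} - t^{a} \log{\left(t \right)}^{4} \, dt = - \frac{24}{\left(a + 1\right)^{5}},$$
and the integrand here is exactly the target integrand, so $I = - \frac{24}{\left(a + 1\right)^{5}}$.

Setting $a = \frac{7}{4}$:
$$I = - \frac{24576}{161051}.$$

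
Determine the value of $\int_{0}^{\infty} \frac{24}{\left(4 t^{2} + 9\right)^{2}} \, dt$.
$\frac{\pi}{9}$

Begin with the known result
$$J(a) = \int_{0}^{\infty} \frac{3}{2 \left(a^{2} + t^{2}\right)} \, dt = \frac{3 \pi}{4 a}.$$

Differentiating under the integral sign with respect to $a$,
$$\frac{dJ}{da} = \int_{0}^{\infty} - \frac{3 a}{\left(a^{2} + t^{2}\right)^{2}} \, dt = - \frac{3 \pi}{4 a^{2}},$$
so $\int_{0}^{\infty} \frac{3}{2 \left(a^{2} + t^{2}\right)^{2}} \, dt = \frac{3 \pi}{8 a^{3}}$.

Setting $a = \frac{3}{2}$:
$$I = \frac{\pi}{9}.$$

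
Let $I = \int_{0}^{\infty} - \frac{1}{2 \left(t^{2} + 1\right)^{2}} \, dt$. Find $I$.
$- \frac{\pi}{8}$

Start from the standard arctangent integral
$$J(a) = \int_{0}^{\infty} - \frac{1}{2 \left(a^{2} + t^{2}\right)} \, dt = - \frac{\pi}{4 a}.$$

Differentiating under the integral sign with respect to $a$,
$$\frac{dJ}{da} = \int_{0}^{\infty} \frac{a}{\left(a^{2} + t^{2}\right)^{2}} \, dt = \frac{\pi}{4 a^{2}},$$
so $\int_{0}^{\infty} - \frac{1}{2 \left(a^{2} + t^{2}\right)^{2}} \, dt = - \frac{\pi}{8 a^{3}}$.

Setting $a = 1$:
$$I = - \frac{\pi}{8}.$$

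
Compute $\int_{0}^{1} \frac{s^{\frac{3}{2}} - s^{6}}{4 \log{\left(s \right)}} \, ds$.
$- \frac{\log{\left(7 \right)}}{4} - \frac{\log{\left(2 \right)}}{4} + \frac{\log{\left(5 \right)}}{4}$

Replace the exponent $6$ by a parameter $a$: let $I(a) = \int_{0}^{1} \frac{s^{\frac{3}{2}} - s^{a}}{4 \log{\left(s \right)}} \, ds$.

Since $\dfrac{\partial}{\partial a}\,s^{a} = s^{a} \ln s$, the $\ln s$ in the denominator cancels and
$$\frac{dI}{da} = \int_{0}^{1} - \frac{1}{4} s^{a} \, ds = - \frac{1}{4} \left[\frac{s^{a+1}}{a+1}\right]_0^1 = - \frac{1}{4 a + 4}.$$

Integrating with respect to $a$ gives $I(a) = - \frac{\log{\left(a + 1 \right)}}{4} - \frac{\log{\left(2 \right)}}{4} + \frac{\log{\left(5 \right)}}{4} + C$.

At $a = \frac{3}{2}$ the integrand is identically $0$, so $I(\frac{3}{2}) = 0$. The closed form gives $0$, hence $C = 0$.

Setting $a = 6$:
$$I = - \frac{\log{\left(7 \right)}}{4} - \frac{\log{\left(2 \right)}}{4} + \frac{\log{\left(5 \right)}}{4}.$$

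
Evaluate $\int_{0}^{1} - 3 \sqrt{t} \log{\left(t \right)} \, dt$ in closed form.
$\frac{4}{3}$

Begin with the known integral
$$J(a) = \int_{0}^{1} - 3 t^{a} \, dt = - \frac{3}{a + 1}.$$

Differentiating under the integral sign brings down a factor of $\ln t$:
$$\frac{dJ}{da} = \int_{0}^{1} - 3 t^{a} \log{\left(t \right)} \, dt = \frac{3}{\left(a + 1\right)^{2}}.$$

The integral on the left is $I$, so $I = \frac{3}{\left(a + 1\right)^{2}}$.

Setting $a = \frac{1}{2}$:
$$I = \frac{4}{3}.$$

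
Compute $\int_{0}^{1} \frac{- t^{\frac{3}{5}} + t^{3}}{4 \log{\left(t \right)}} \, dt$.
$- \frac{\log{\left(2 \right)}}{4} + \frac{\log{\left(5 \right)}}{4}$

Replace the exponent $\frac{3}{5}$ by a parameter $a$: let $I(a) = \int_{0}^{1} \frac{t^{3} - t^{a}}{4 \log{\left(t \right)}} \, dt$.

Since $\dfrac{\partial}{\partial a}\,t^{a} = t^{a} \ln t$, the $\ln t$ in the denominator cancels and
$$\frac{dI}{da} = \int_{0}^{1} - \frac{1}{4} t^{a} \, dt = - \frac{1}{4} \left[\frac{t^{a+1}}{a+1}\right]_0^1 = - \frac{1}{4 a + 4}.$$

Integrating with respect to $a$ gives $I(a) = - \frac{\log{\left(a + 1 \right)}}{4} + \frac{\log{\left(2 \right)}}{2} + C$.

At $a = 3$ the integrand is identically $0$, so $I(3) = 0$. The closed form gives $0$, hence $C = 0$.

Setting $a = \frac{3}{5}$:
$$I = - \frac{\log{\left(2 \right)}}{4} + \frac{\log{\left(5 \right)}}{4}.$$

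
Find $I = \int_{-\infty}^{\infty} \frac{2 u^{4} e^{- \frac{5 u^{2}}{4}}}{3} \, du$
$\frac{16 \sqrt{5} \sqrt{\pi}}{125}$

Consider the simpler parametrised integral
$$J(a) = \int_{-\infty}^{\infty} \frac{2 e^{- a u^{2}}}{3} \, du = \frac{2 \sqrt{\pi}}{3 \sqrt{a}}.$$

Differentiating under the integral sign brings down a factor of $(-u^2)$:
$$\frac{dJ}{da} = \int_{-\infty}^{\infty} - \frac{2 u^{2} e^{- a u^{2}}}{3} \, du = - \frac{\sqrt{\pi}}{3 a^{\frac{3}{2}}}.$$

Repeating twice in total — each differentiation brings down another $(-u^2)$ — gives
$$\frac{d^{2}J}{da^{2}} = \int_{-\infty}^{\infty} \frac{2 u^{4} e^{- a u^{2}}}{3} \, du = \frac{\sqrt{\pi}}{2 a^{\frac{5}{2}}},$$
and the integrand here is exactly the target integrand, so $I = \frac{\sqrt{\pi}}{2 a^{\frac{5}{2}}}$.

Setting $a = \frac{5}{4}$:
$$I = \frac{16 \sqrt{5} \sqrt{\pi}}{125}.$$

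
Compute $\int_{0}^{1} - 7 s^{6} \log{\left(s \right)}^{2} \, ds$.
$- \frac{2}{49}$

Start from the elementary integral
$$J(a) = \int_{0}^{1} - 7 s^{a} \, ds = - \frac{7}{a + 1}.$$

Differentiating under the integral sign brings down a factor of $\ln s$:
$$\frac{dJ}{da} = \int_{0}^{1} - 7 s^{a} \log{\left(s \right)} \, ds = \frac{7}{\left(a + 1\right)^{2}}.$$

Repeating twice in total — each differentiation brings down another $\ln s$ — gives
$$\frac{d^{2}J}{da^{2}} = \int_{0}^{1} - 7 s^{a} \log{\left(s \right)}^{2} \, ds = - \frac{14}{\left(a + 1\right)^{3}},$$
and the integrand here is exactly the target integrand, so $I = - \frac{14}{\left(a + 1\right)^{3}}$.

Setting $a = 6$:
$$I = - \frac{2}{49}.$$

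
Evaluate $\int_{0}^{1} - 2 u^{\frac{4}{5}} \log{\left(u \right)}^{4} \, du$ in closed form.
$- \frac{50000}{19683}$

Consider the simpler parametrised integral
$$J(a) = \int_{0}^{1} - 2 u^{a} \, du = - \frac{2}{a + 1}.$$

Differentiating under the integral sign brings down a factor of $\ln u$:
$$\frac{dJ}{da} = \int_{0}^{1} - 2 u^{a} \log{\left(u \right)} \, du = \frac{2}{\left(a + 1\right)^{2}}.$$

Repeating $4$ times in total — each differentiation brings down another $\ln u$ — gives
$$\frac{d^{4}J}{da^{4}} = \int_{0}^{1} - 2 u^{a} \log{\left(u \right)}^{4} \, du = - \frac{48}{\left(a + 1\right)^{5}},$$
and the integrand here is exactly the target integrand, so $I = - \frac{48}{\left(a + 1\right)^{5}}$.

Setting $a = \frac{4}{5}$:
$$I = - \frac{50000}{19683}.$$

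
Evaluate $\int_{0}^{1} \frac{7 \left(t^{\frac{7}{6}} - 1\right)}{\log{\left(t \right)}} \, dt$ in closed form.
$\log{\left(\frac{62748517}{279936} \right)}$

Consider the one-parameter family: let $I(a) = \int_{0}^{1} \frac{7 \left(t^{a} - 1\right)}{\log{\left(t \right)}} \, dt$.

Since $\dfrac{\partial}{\partial a}\,t^{a} = t^{a} \ln t$, the $\ln t$ in the denominator cancels and
$$\frac{dI}{da} = \int_{0}^{1} 7 t^{a} \, dt = 7 \left[\frac{t^{a+1}}{a+1}\right]_0^1 = \frac{7}{a + 1}.$$

Integrating with respect to $a$ gives $I(a) = 7 \log{\left(a + 1 \right)} + C$.

At $a = 0$ the integrand is identically $0$, so $I(0) = 0$. The closed form gives $0$, hence $C = 0$.

Setting $a = \frac{7}{6}$:
$$I = \log{\left(\frac{62748517}{279936} \right)}.$$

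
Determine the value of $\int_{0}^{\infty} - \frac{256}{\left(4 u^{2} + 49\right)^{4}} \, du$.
$- \frac{20 \pi}{823543}$

Recall the elementary integral
$$J(a) = \int_{0}^{\infty} - \frac{1}{a^{2} + u^{2}} \, du = - \frac{\pi}{2 a}.$$

Differentiating under the integral sign with respect to $a$,
$$\frac{dJ}{da} = \int_{0}^{\infty} \frac{2 a}{\left(a^{2} + u^{2}\right)^{2}} \, du = \frac{\pi}{2 a^{2}},$$
so $\int_{0}^{\infty} - \frac{1}{\left(a^{2} + u^{2}\right)^{2}} \, du = - \frac{\pi}{4 a^{3}}$.

Repeating — each differentiation of $1/(u^2+a^2)^j$ produces $-2ja/(u^2+a^2)^{j+1}$ — and dividing through by $-2ja$ at each step yields, after $3$ differentiations in total,
$$\int_{0}^{\infty} - \frac{1}{\left(a^{2} + u^{2}\right)^{4}} \, du = - \frac{5 \pi}{32 a^{7}}.$$

Setting $a = \frac{7}{2}$:
$$I = - \frac{20 \pi}{823543}.$$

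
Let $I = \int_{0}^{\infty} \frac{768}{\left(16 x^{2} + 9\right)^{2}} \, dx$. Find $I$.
$\frac{16 \pi}{9}$

Begin with the known result
$$J(a) = \int_{0}^{\infty} \frac{3}{a^{2} + x^{2}} \, dx = \frac{3 \pi}{2 a}.$$

Differentiating under the integral sign with respect to $a$,
$$\frac{dJ}{da} = \int_{0}^{\infty} - \frac{6 a}{\left(a^{2} + x^{2}\right)^{2}} \, dx = - \frac{3 \pi}{2 a^{2}},$$
so $\int_{0}^{\infty} \frac{3}{\left(a^{2} + x^{2}\right)^{2}} \, dx = \frac{3 \pi}{4 a^{3}}$.

Setting $a = \frac{3}{4}$:
$$I = \frac{16 \pi}{9}.$$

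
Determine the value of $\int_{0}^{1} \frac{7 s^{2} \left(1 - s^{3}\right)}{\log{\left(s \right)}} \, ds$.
$- \log{\left(128 \right)}$

Replace the exponent $5$ by a parameter $a$: let $I(a) = \int_{0}^{1} \frac{7 \left(s^{2} - s^{a}\right)}{\log{\left(s \right)}} \, ds$.

Since $\dfrac{\partial}{\partial a}\,s^{a} = s^{a} \ln s$, the $\ln s$ in the denominator cancels and
$$\frac{dI}{da} = \int_{0}^{1} -7 s^{a} \, ds = -7 \left[\frac{s^{a+1}}{a+1}\right]_0^1 = - \frac{7}{a + 1}.$$

Integrating with respect to $a$ gives $I(a) = \log{\left(\frac{2187}{\left(a + 1\right)^{7}} \right)} + C$.

At $a = 2$ the integrand is identically $0$, so $I(2) = 0$. The closed form gives $0$, hence $C = 0$.

Setting $a = 5$:
$$I = - \log{\left(128 \right)}.$$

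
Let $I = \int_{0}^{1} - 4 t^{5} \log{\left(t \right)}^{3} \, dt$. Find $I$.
$\frac{1}{54}$

Start from the elementary integral
$$J(a) = \int_{0}^{1} - 4 t^{a} \, dt = - \frac{4}{a + 1}.$$

Differentiating under the integral sign brings down a factor of $\ln t$:
$$\frac{dJ}{da} = \int_{0}^{1} - 4 t^{a} \log{\left(t \right)} \, dt = \frac{4}{\left(a + 1\right)^{2}}.$$

Repeating $3$ times in total — each differentiation brings down another $\ln t$ — gives
$$\frac{d^{3}J}{da^{3}} = \int_{0}^{1} - 4 t^{a} \log{\left(t \right)}^{3} \, dt = \frac{24}{\left(a + 1\right)^{4}},$$
and the integrand here is exactly the target integrand, so $I = \frac{24}{\left(a + 1\right)^{4}}$.

Setting $a = 5$:
$$I = \frac{1}{54}.$$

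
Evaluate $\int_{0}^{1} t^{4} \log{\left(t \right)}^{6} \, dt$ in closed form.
$\frac{144}{15625}$

Consider the simpler parametrised integral
$$J(a) = \int_{0}^{1} t^{a} \, dt = \frac{1}{a + 1}.$$

Differentiating under the integral sign brings down a factor of $\ln t$:
$$\frac{dJ}{da} = \int_{0}^{1} t^{a} \log{\left(t \right)} \, dt = - \frac{1}{\left(a + 1\right)^{2}}.$$

Repeating $6$ times in total — each differentiation brings down another $\ln t$ — gives
$$\frac{d^{6}J}{da^{6}} = \int_{0}^{1} t^{a} \log{\left(t \right)}^{6} \, dt = \frac{720}{\left(a + 1\right)^{7}},$$
and the integrand here is exactly the target integrand, so $I = \frac{720}{\left(a + 1\right)^{7}}$.

Setting $a = 4$:
$$I = \frac{144}{15625}.$$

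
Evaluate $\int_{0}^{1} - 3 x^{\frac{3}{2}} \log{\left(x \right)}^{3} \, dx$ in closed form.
$\frac{288}{625}$

Begin with the known integral
$$J(a) = \int_{0}^{1} - 3 x^{a} \, dx = - \frac{3}{a + 1}.$$

Differentiating under the integral sign brings down a factor of $\ln x$:
$$\frac{dJ}{da} = \int_{0}^{1} - 3 x^{a} \log{\left(x \right)} \, dx = \frac{3}{\left(a + 1\right)^{2}}.$$

Repeating $3$ times in total — each differentiation brings down another $\ln x$ — gives
$$\frac{d^{3}J}{da^{3}} = \int_{0}^{1} - 3 x^{a} \log{\left(x \right)}^{3} \, dx = \frac{18}{\left(a + 1\right)^{4}},$$
and the integrand here is exactly the target integrand, so $I = \frac{18}{\left(a + 1\right)^{4}}$.

Setting $a = \frac{3}{2}$:
$$I = \frac{288}{625}.$$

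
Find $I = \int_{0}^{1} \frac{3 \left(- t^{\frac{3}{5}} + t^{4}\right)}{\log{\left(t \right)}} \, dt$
$\log{\left(\frac{15625}{512} \right)}$

Consider the one-parameter family: let $I(a) = \int_{0}^{1} \frac{3 \left(- t^{\frac{3}{5}} + t^{a}\right)}{\log{\left(t \right)}} \, dt$.

Since $\dfrac{\partial}{\partial a}\,t^{a} = t^{a} \ln t$, the $\ln t$ in the denominator cancels and
$$\frac{dI}{da} = \int_{0}^{1} 3 t^{a} \, dt = 3 \left[\frac{t^{a+1}}{a+1}\right]_0^1 = \frac{3}{a + 1}.$$

Integrating with respect to $a$ gives $I(a) = \log{\left(\frac{125 \left(a + 1\right)^{3}}{512} \right)} + C$.

At $a = \frac{3}{5}$ the integrand is identically $0$, so $I(\frac{3}{5}) = 0$. The closed form gives $0$, hence $C = 0$.

Setting $a = 4$:
$$I = \log{\left(\frac{15625}{512} \right)}.$$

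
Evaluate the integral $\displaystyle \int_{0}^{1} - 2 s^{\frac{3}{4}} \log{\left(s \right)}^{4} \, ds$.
$- \frac{49152}{16807}$

Begin with the known integral
$$J(a) = \int_{0}^{1} - 2 s^{a} \, ds = - \frac{2}{a + 1}.$$

Differentiating under the integral sign brings down a factor of $\ln s$:
$$\frac{dJ}{da} = \int_{0}^{1} - 2 s^{a} \log{\left(s \right)} \, ds = \frac{2}{\left(a + 1\right)^{2}}.$$

Repeating $4$ times in total — each differentiation brings down another $\ln s$ — gives
$$\frac{d^{4}J}{da^{4}} = \int_{0}^{1} - 2 s^{a} \log{\left(s \right)}^{4} \, ds = - \frac{48}{\left(a + 1\right)^{5}},$$
and the integrand here is exactly the target integrand, so $I = - \frac{48}{\left(a + 1\right)^{5}}$.

Setting $a = \frac{3}{4}$:
$$I = - \frac{49152}{16807}.$$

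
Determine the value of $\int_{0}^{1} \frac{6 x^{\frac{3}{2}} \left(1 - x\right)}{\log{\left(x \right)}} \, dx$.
$- \log{\left(\frac{117649}{15625} \right)}$

Replace the exponent $\frac{5}{2}$ by a parameter $a$: let $I(a) = \int_{0}^{1} \frac{6 \left(x^{\frac{3}{2}} - x^{a}\right)}{\log{\left(x \right)}} \, dx$.

Since $\dfrac{\partial}{\partial a}\,x^{a} = x^{a} \ln x$, the $\ln x$ in the denominator cancels and
$$\frac{dI}{da} = \int_{0}^{1} -6 x^{a} \, dx = -6 \left[\frac{x^{a+1}}{a+1}\right]_0^1 = - \frac{6}{a + 1}.$$

Integrating with respect to $a$ gives $I(a) = - \log{\left(\frac{64 \left(a + 1\right)^{6}}{15625} \right)} + C$.

At $a = \frac{3}{2}$ the integrand is identically $0$, so $I(\frac{3}{2}) = 0$. The closed form gives $0$, hence $C = 0$.

Setting $a = \frac{5}{2}$:
$$I = - \log{\left(\frac{117649}{15625} \right)}.$$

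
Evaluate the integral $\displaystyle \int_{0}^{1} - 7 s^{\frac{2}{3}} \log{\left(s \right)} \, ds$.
$\frac{63}{25}$

Start from the elementary integral
$$J(a) = \int_{0}^{1} - 7 s^{a} \, ds = - \frac{7}{a + 1}.$$

Differentiating under the integral sign brings down a factor of $\ln s$:
$$\frac{dJ}{da} = \int_{0}^{1} - 7 s^{a} \log{\left(s \right)} \, ds = \frac{7}{\left(a + 1\right)^{2}}.$$

The integral on the left is $I$, so $I = \frac{7}{\left(a + 1\right)^{2}}$.

Setting $a = \frac{2}{3}$:
$$I = \frac{63}{25}.$$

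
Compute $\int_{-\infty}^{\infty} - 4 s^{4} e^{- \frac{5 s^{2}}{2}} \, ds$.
$- \frac{12 \sqrt{10} \sqrt{\pi}}{125}$

Begin with the known integral
$$J(a) = \int_{-\infty}^{\infty} - 4 e^{- a s^{2}} \, ds = - \frac{4 \sqrt{\pi}}{\sqrt{a}}.$$

Differentiating under the integral sign brings down a factor of $(-s^2)$:
$$\frac{dJ}{da} = \int_{-\infty}^{\infty} 4 s^{2} e^{- a s^{2}} \, ds = \frac{2 \sqrt{\pi}}{a^{\frac{3}{2}}}.$$

Repeating twice in total — each differentiation brings down another $(-s^2)$ — gives
$$\frac{d^{2}J}{da^{2}} = \int_{-\infty}^{\infty} - 4 s^{4} e^{- a s^{2}} \, ds = - \frac{3 \sqrt{\pi}}{a^{\frac{5}{2}}},$$
and the integrand here is exactly the target integrand, so $I = - \frac{3 \sqrt{\pi}}{a^{\frac{5}{2}}}$.

Setting $a = \frac{5}{2}$:
$$I = - \frac{12 \sqrt{10} \sqrt{\pi}}{125}.$$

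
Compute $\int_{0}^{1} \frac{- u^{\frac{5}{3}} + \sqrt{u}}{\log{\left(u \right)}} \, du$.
$\log{\left(\frac{9}{16} \right)}$

Replace the exponent $\frac{1}{2}$ by a parameter $a$: let $I(a) = \int_{0}^{1} \frac{- u^{\frac{5}{3}} + u^{a}}{\log{\left(u \right)}} \, du$.

Since $\dfrac{\partial}{\partial a}\,u^{a} = u^{a} \ln u$, the $\ln u$ in the denominator cancels and
$$\frac{dI}{da} = \int_{0}^{1} u^{a} \, du = \left[\frac{u^{a+1}}{a+1}\right]_0^1 = \frac{1}{a + 1}.$$

Integrating with respect to $a$ gives $I(a) = \log{\left(\frac{3 a}{8} + \frac{3}{8} \right)} + C$.

At $a = \frac{5}{3}$ the integrand is identically $0$, so $I(\frac{5}{3}) = 0$. The closed form gives $0$, hence $C = 0$.

Setting $a = \frac{1}{2}$:
$$I = \log{\left(\frac{9}{16} \right)}.$$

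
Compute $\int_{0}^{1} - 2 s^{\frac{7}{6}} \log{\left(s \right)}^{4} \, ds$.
$- \frac{373248}{371293}$

Begin with the known integral
$$J(a) = \int_{0}^{1} - 2 s^{a} \, ds = - \frac{2}{a + 1}.$$

Differentiating under the integral sign brings down a factor of $\ln s$:
$$\frac{dJ}{da} = \int_{0}^{1} - 2 s^{a} \log{\left(s \right)} \, ds = \frac{2}{\left(a + 1\right)^{2}}.$$

Repeating $4$ times in total — each differentiation brings down another $\ln s$ — gives
$$\frac{d^{4}J}{da^{4}} = \int_{0}^{1} - 2 s^{a} \log{\left(s \right)}^{4} \, ds = - \frac{48}{\left(a + 1\right)^{5}},$$
and the integrand here is exactly the target integrand, so $I = - \frac{48}{\left(a + 1\right)^{5}}$.

Setting $a = \frac{7}{6}$:
$$I = - \frac{373248}{371293}.$$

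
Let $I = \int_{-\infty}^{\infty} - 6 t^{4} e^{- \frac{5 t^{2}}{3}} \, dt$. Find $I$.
$- \frac{81 \sqrt{15} \sqrt{\pi}}{250}$

Begin with the known integral
$$J(a) = \int_{-\infty}^{\infty} - 6 e^{- a t^{2}} \, dt = - \frac{6 \sqrt{\pi}}{\sqrt{a}}.$$

Differentiating under the integral sign brings down a factor of $(-t^2)$:
$$\frac{dJ}{da} = \int_{-\infty}^{\infty} 6 t^{2} e^{- a t^{2}} \, dt = \frac{3 \sqrt{\pi}}{a^{\frac{3}{2}}}.$$

Repeating twice in total — each differentiation brings down another $(-t^2)$ — gives
$$\frac{d^{2}J}{da^{2}} = \int_{-\infty}^{\infty} - 6 t^{4} e^{- a t^{2}} \, dt = - \frac{9 \sqrt{\pi}}{2 a^{\frac{5}{2}}},$$
and the integrand here is exactly the target integrand, so $I = - \frac{9 \sqrt{\pi}}{2 a^{\frac{5}{2}}}$.

Setting $a = \frac{5}{3}$:
$$I = - \frac{81 \sqrt{15} \sqrt{\pi}}{250}.$$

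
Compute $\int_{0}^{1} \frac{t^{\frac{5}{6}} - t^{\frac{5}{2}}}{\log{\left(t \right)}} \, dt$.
$- \log{\left(21 \right)} + \log{\left(11 \right)}$

Introduce a parameter $a$ in the exponent: let $I(a) = \int_{0}^{1} \frac{t^{\frac{5}{6}} - t^{a}}{\log{\left(t \right)}} \, dt$.

Since $\dfrac{\partial}{\partial a}\,t^{a} = t^{a} \ln t$, the $\ln t$ in the denominator cancels and
$$\frac{dI}{da} = \int_{0}^{1} -1 t^{a} \, dt = -1 \left[\frac{t^{a+1}}{a+1}\right]_0^1 = - \frac{1}{a + 1}.$$

Integrating with respect to $a$ gives $I(a) = - \log{\left(\frac{6 a}{11} + \frac{6}{11} \right)} + C$.

At $a = \frac{5}{6}$ the integrand is identically $0$, so $I(\frac{5}{6}) = 0$. The closed form gives $0$, hence $C = 0$.

Setting $a = \frac{5}{2}$:
$$I = - \log{\left(21 \right)} + \log{\left(11 \right)}.$$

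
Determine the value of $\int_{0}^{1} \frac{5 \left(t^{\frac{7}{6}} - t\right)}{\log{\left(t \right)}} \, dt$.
$\log{\left(\frac{371293}{248832} \right)}$

Consider the one-parameter family: let $I(a) = \int_{0}^{1} \frac{5 \left(- t + t^{a}\right)}{\log{\left(t \right)}} \, dt$.

Since $\dfrac{\partial}{\partial a}\,t^{a} = t^{a} \ln t$, the $\ln t$ in the denominator cancels and
$$\frac{dI}{da} = \int_{0}^{1} 5 t^{a} \, dt = 5 \left[\frac{t^{a+1}}{a+1}\right]_0^1 = \frac{5}{a + 1}.$$

Integrating with respect to $a$ gives $I(a) = \log{\left(\frac{\left(a + 1\right)^{5}}{32} \right)} + C$.

At $a = 1$ the integrand is identically $0$, so $I(1) = 0$. The closed form gives $0$, hence $C = 0$.

Setting $a = \frac{7}{6}$:
$$I = \log{\left(\frac{371293}{248832} \right)}.$$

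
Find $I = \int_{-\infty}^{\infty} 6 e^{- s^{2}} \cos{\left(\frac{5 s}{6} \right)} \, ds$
$\frac{6 \sqrt{\pi}}{e^{\frac{25}{144}}}$

Treat the cosine frequency as a parameter and define $I(b) = \int_{-\infty}^{\infty} 6 e^{- s^{2}} \cos{\left(b s \right)} \, ds$.

Differentiating under the integral sign,
$$I'(b) = \int_{-\infty}^{\infty} - 6 s e^{- s^{2}} \sin{\left(b s \right)} \, ds.$$

Integrate $\int_{-\infty}^{\infty} s \sin(b s)\, e^{- s^{2}}\, ds$ by parts with $u = \sin(b s)$ and $dv = s\, e^{- s^{2}}\, ds$, giving $v = - \frac{e^{- s^{2}}}{2}$. The boundary term vanishes and
$$\int_{-\infty}^{\infty} s \sin(b s)\, e^{- s^{2}}\, ds = \frac{b}{2} \int_{-\infty}^{\infty} \cos(b s)\, e^{- s^{2}}\, ds,$$
so $I'(b) = - \frac{b}{2}\, I(b)$.

This is a separable first-order ODE; solving with the initial condition $I(0) = \int_{-\infty}^{\infty} 6 e^{- s^{2}}\,ds = 6 \sqrt{\pi}$ gives
$$I(b) = 6 \sqrt{\pi} e^{- \frac{b^{2}}{4}}.$$

Setting $b = \frac{5}{6}$:
$$I = \frac{6 \sqrt{\pi}}{e^{\frac{25}{144}}}.$$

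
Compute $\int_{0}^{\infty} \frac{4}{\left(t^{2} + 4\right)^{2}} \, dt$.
$\frac{\pi}{8}$

Start from the standard arctangent integral
$$J(a) = \int_{0}^{\infty} \frac{4}{a^{2} + t^{2}} \, dt = \frac{2 \pi}{a}.$$

Differentiating under the integral sign with respect to $a$,
$$\frac{dJ}{da} = \int_{0}^{\infty} - \frac{8 a}{\left(a^{2} + t^{2}\right)^{2}} \, dt = - \frac{2 \pi}{a^{2}},$$
so $\int_{0}^{\infty} \frac{4}{\left(a^{2} + t^{2}\right)^{2}} \, dt = \frac{\pi}{a^{3}}$.

Setting $a = 2$:
$$I = \frac{\pi}{8}.$$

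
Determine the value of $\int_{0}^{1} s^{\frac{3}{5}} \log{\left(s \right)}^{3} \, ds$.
$- \frac{1875}{2048}$

Start from the elementary integral
$$J(a) = \int_{0}^{1} s^{a} \, ds = \frac{1}{a + 1}.$$

Differentiating under the integral sign brings down a factor of $\ln s$:
$$\frac{dJ}{da} = \int_{0}^{1} s^{a} \log{\left(s \right)} \, ds = - \frac{1}{\left(a + 1\right)^{2}}.$$

Repeating $3$ times in total — each differentiation brings down another $\ln s$ — gives
$$\frac{d^{3}J}{da^{3}} = \int_{0}^{1} s^{a} \log{\left(s \right)}^{3} \, ds = - \frac{6}{\left(a + 1\right)^{4}},$$
and the integrand here is exactly the target integrand, so $I = - \frac{6}{\left(a + 1\right)^{4}}$.

Setting $a = \frac{3}{5}$:
$$I = - \frac{1875}{2048}.$$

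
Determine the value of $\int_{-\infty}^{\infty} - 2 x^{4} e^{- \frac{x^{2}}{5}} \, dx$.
$- \frac{75 \sqrt{5} \sqrt{\pi}}{2}$

Start from the elementary integral
$$J(a) = \int_{-\infty}^{\infty} - 2 e^{- a x^{2}} \, dx = - \frac{2 \sqrt{\pi}}{\sqrt{a}}.$$

Differentiating under the integral sign brings down a factor of $(-x^2)$:
$$\frac{dJ}{da} = \int_{-\infty}^{\infty} 2 x^{2} e^{- a x^{2}} \, dx = \frac{\sqrt{\pi}}{a^{\frac{3}{2}}}.$$

Repeating twice in total — each differentiation brings down another $(-x^2)$ — gives
$$\frac{d^{2}J}{da^{2}} = \int_{-\infty}^{\infty} - 2 x^{4} e^{- a x^{2}} \, dx = - \frac{3 \sqrt{\pi}}{2 a^{\frac{5}{2}}},$$
and the integrand here is exactly the target integrand, so $I = - \frac{3 \sqrt{\pi}}{2 a^{\frac{5}{2}}}$.

Setting $a = \frac{1}{5}$:
$$I = - \frac{75 \sqrt{5} \sqrt{\pi}}{2}.$$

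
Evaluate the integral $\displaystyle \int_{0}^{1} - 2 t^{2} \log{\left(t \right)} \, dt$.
$\frac{2}{9}$

Start from the elementary integral
$$J(a) = \int_{0}^{1} - 2 t^{a} \, dt = - \frac{2}{a + 1}.$$

Differentiating under the integral sign brings down a factor of $\ln t$:
$$\frac{dJ}{da} = \int_{0}^{1} - 2 t^{a} \log{\left(t \right)} \, dt = \frac{2}{\left(a + 1\right)^{2}}.$$

The integral on the left is $I$, so $I = \frac{2}{\left(a + 1\right)^{2}}$.

Setting $a = 2$:
$$I = \frac{2}{9}.$$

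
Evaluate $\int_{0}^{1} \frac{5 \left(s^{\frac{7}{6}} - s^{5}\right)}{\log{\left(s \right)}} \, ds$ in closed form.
$\log{\left(\frac{371293}{60466176} \right)}$

Replace the exponent $\frac{7}{6}$ by a parameter $a$: let $I(a) = \int_{0}^{1} \frac{5 \left(- s^{5} + s^{a}\right)}{\log{\left(s \right)}} \, ds$.

Since $\dfrac{\partial}{\partial a}\,s^{a} = s^{a} \ln s$, the $\ln s$ in the denominator cancels and
$$\frac{dI}{da} = \int_{0}^{1} 5 s^{a} \, ds = 5 \left[\frac{s^{a+1}}{a+1}\right]_0^1 = \frac{5}{a + 1}.$$

Integrating with respect to $a$ gives $I(a) = \log{\left(\frac{\left(a + 1\right)^{5}}{7776} \right)} + C$.

At $a = 5$ the integrand is identically $0$, so $I(5) = 0$. The closed form gives $0$, hence $C = 0$.

Setting $a = \frac{7}{6}$:
$$I = \log{\left(\frac{371293}{60466176} \right)}.$$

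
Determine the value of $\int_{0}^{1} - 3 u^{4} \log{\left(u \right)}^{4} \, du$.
$- \frac{72}{3125}$

Consider the simpler parametrised integral
$$J(a) = \int_{0}^{1} - 3 u^{a} \, du = - \frac{3}{a + 1}.$$

Differentiating under the integral sign brings down a factor of $\ln u$:
$$\frac{dJ}{da} = \int_{0}^{1} - 3 u^{a} \log{\left(u \right)} \, du = \frac{3}{\left(a + 1\right)^{2}}.$$

Repeating $4$ times in total — each differentiation brings down another $\ln u$ — gives
$$\frac{d^{4}J}{da^{4}} = \int_{0}^{1} - 3 u^{a} \log{\left(u \right)}^{4} \, du = - \frac{72}{\left(a + 1\right)^{5}},$$
and the integrand here is exactly the target integrand, so $I = - \frac{72}{\left(a + 1\right)^{5}}$.

Setting $a = 4$:
$$I = - \frac{72}{3125}.$$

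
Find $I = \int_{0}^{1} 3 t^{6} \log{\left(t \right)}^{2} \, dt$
$\frac{6}{343}$

Begin with the known integral
$$J(a) = \int_{0}^{1} 3 t^{a} \, dt = \frac{3}{a + 1}.$$

Differentiating under the integral sign brings down a factor of $\ln t$:
$$\frac{dJ}{da} = \int_{0}^{1} 3 t^{a} \log{\left(t \right)} \, dt = - \frac{3}{\left(a + 1\right)^{2}}.$$

Repeating twice in total — each differentiation brings down another $\ln t$ — gives
$$\frac{d^{2}J}{da^{2}} = \int_{0}^{1} 3 t^{a} \log{\left(t \right)}^{2} \, dt = \frac{6}{\left(a + 1\right)^{3}},$$
and the integrand here is exactly the target integrand, so $I = \frac{6}{\left(a + 1\right)^{3}}$.

Setting $a = 6$:
$$I = \frac{6}{343}.$$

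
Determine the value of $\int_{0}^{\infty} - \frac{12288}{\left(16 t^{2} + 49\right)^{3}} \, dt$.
$- \frac{576 \pi}{16807}$

Recall the elementary integral
$$J(a) = \int_{0}^{\infty} - \frac{3}{a^{2} + t^{2}} \, dt = - \frac{3 \pi}{2 a}.$$

Differentiating under the integral sign with respect to $a$,
$$\frac{dJ}{da} = \int_{0}^{\infty} \frac{6 a}{\left(a^{2} + t^{2}\right)^{2}} \, dt = \frac{3 \pi}{2 a^{2}},$$
so $\int_{0}^{\infty} - \frac{3}{\left(a^{2} + t^{2}\right)^{2}} \, dt = - \frac{3 \pi}{4 a^{3}}$.

Repeating — each differentiation of $1/(t^2+a^2)^j$ produces $-2ja/(t^2+a^2)^{j+1}$ — and dividing through by $-2ja$ at each step yields, after $2$ differentiations in total,
$$\int_{0}^{\infty} - \frac{3}{\left(a^{2} + t^{2}\right)^{3}} \, dt = - \frac{9 \pi}{16 a^{5}}.$$

Setting $a = \frac{7}{4}$:
$$I = - \frac{576 \pi}{16807}.$$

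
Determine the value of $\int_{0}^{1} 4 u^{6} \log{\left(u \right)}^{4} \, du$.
$\frac{96}{16807}$

Start from the elementary integral
$$J(a) = \int_{0}^{1} 4 u^{a} \, du = \frac{4}{a + 1}.$$

Differentiating under the integral sign brings down a factor of $\ln u$:
$$\frac{dJ}{da} = \int_{0}^{1} 4 u^{a} \log{\left(u \right)} \, du = - \frac{4}{\left(a + 1\right)^{2}}.$$

Repeating $4$ times in total — each differentiation brings down another $\ln u$ — gives
$$\frac{d^{4}J}{da^{4}} = \int_{0}^{1} 4 u^{a} \log{\left(u \right)}^{4} \, du = \frac{96}{\left(a + 1\right)^{5}},$$
and the integrand here is exactly the target integrand, so $I = \frac{96}{\left(a + 1\right)^{5}}$.

Setting $a = 6$:
$$I = \frac{96}{16807}.$$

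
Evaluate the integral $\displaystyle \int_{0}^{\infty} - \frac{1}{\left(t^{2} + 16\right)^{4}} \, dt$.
$- \frac{5 \pi}{524288}$

Recall the elementary integral
$$J(a) = \int_{0}^{\infty} - \frac{1}{a^{2} + t^{2}} \, dt = - \frac{\pi}{2 a}.$$

Differentiating under the integral sign with respect to $a$,
$$\frac{dJ}{da} = \int_{0}^{\infty} \frac{2 a}{\left(a^{2} + t^{2}\right)^{2}} \, dt = \frac{\pi}{2 a^{2}},$$
so $\int_{0}^{\infty} - \frac{1}{\left(a^{2} + t^{2}\right)^{2}} \, dt = - \frac{\pi}{4 a^{3}}$.

Repeating — each differentiation of $1/(t^2+a^2)^j$ produces $-2ja/(t^2+a^2)^{j+1}$ — and dividing through by $-2ja$ at each step yields, after $3$ differentiations in total,
$$\int_{0}^{\infty} - \frac{1}{\left(a^{2} + t^{2}\right)^{4}} \, dt = - \frac{5 \pi}{32 a^{7}}.$$

Setting $a = 4$:
$$I = - \frac{5 \pi}{524288}.$$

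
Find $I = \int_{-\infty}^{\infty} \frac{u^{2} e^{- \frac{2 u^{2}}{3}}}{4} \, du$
$\frac{3 \sqrt{6} \sqrt{\pi}}{32}$

Start from the elementary integral
$$J(a) = \int_{-\infty}^{\infty} \frac{e^{- a u^{2}}}{4} \, du = \frac{\sqrt{\pi}}{4 \sqrt{a}}.$$

Differentiating under the integral sign brings down a factor of $(-u^2)$:
$$\frac{dJ}{da} = \int_{-\infty}^{\infty} - \frac{u^{2} e^{- a u^{2}}}{4} \, du = - \frac{\sqrt{\pi}}{8 a^{\frac{3}{2}}}.$$

The integral on the left is $-I$, so $I = \frac{\sqrt{\pi}}{8 a^{\frac{3}{2}}}$.

Setting $a = \frac{2}{3}$:
$$I = \frac{3 \sqrt{6} \sqrt{\pi}}{32}.$$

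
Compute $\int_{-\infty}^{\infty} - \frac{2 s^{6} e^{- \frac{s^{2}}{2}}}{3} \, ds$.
$- 10 \sqrt{2} \sqrt{\pi}$

Start from the elementary integral
$$J(a) = \int_{-\infty}^{\infty} - \frac{2 e^{- a s^{2}}}{3} \, ds = - \frac{2 \sqrt{\pi}}{3 \sqrt{a}}.$$

Differentiating under the integral sign brings down a factor of $(-s^2)$:
$$\frac{dJ}{da} = \int_{-\infty}^{\infty} \frac{2 s^{2} e^{- a s^{2}}}{3} \, ds = \frac{\sqrt{\pi}}{3 a^{\frac{3}{2}}}.$$

Repeating $3$ times in total — each differentiation brings down another $(-s^2)$ — gives
$$\frac{d^{3}J}{da^{3}} = \int_{-\infty}^{\infty} \frac{2 s^{6} e^{- a s^{2}}}{3} \, ds = \frac{5 \sqrt{\pi}}{4 a^{\frac{7}{2}}},$$
and the integrand here is $(-1)^{3}$ times the target integrand, so $I = (-1)^{3}\,\frac{d^{3}J}{da^{3}} = - \frac{5 \sqrt{\pi}}{4 a^{\frac{7}{2}}}$.

Setting $a = \frac{1}{2}$:
$$I = - 10 \sqrt{2} \sqrt{\pi}.$$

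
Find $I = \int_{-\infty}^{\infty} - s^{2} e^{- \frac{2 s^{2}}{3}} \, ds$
$- \frac{3 \sqrt{6} \sqrt{\pi}}{8}$

Begin with the known integral
$$J(a) = \int_{-\infty}^{\infty} - e^{- a s^{2}} \, ds = - \frac{\sqrt{\pi}}{\sqrt{a}}.$$

Differentiating under the integral sign brings down a factor of $(-s^2)$:
$$\frac{dJ}{da} = \int_{-\infty}^{\infty} s^{2} e^{- a s^{2}} \, ds = \frac{\sqrt{\pi}}{2 a^{\frac{3}{2}}}.$$

The integral on the left is $-I$, so $I = - \frac{\sqrt{\pi}}{2 a^{\frac{3}{2}}}$.

Setting $a = \frac{2}{3}$:
$$I = - \frac{3 \sqrt{6} \sqrt{\pi}}{8}.$$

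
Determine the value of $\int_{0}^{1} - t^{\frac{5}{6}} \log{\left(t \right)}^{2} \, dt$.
$- \frac{432}{1331}$

Begin with the known integral
$$J(a) = \int_{0}^{1} - t^{a} \, dt = - \frac{1}{a + 1}.$$

Differentiating under the integral sign brings down a factor of $\ln t$:
$$\frac{dJ}{da} = \int_{0}^{1} - t^{a} \log{\left(t \right)} \, dt = \frac{1}{\left(a + 1\right)^{2}}.$$

Repeating twice in total — each differentiation brings down another $\ln t$ — gives
$$\frac{d^{2}J}{da^{2}} = \int_{0}^{1} - t^{a} \log{\left(t \right)}^{2} \, dt = - \frac{2}{\left(a + 1\right)^{3}},$$
and the integrand here is exactly the target integrand, so $I = - \frac{2}{\left(a + 1\right)^{3}}$.

Setting $a = \frac{5}{6}$:
$$I = - \frac{432}{1331}.$$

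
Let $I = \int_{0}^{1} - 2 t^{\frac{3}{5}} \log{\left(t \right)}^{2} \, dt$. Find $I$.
$- \frac{125}{128}$

Begin with the known integral
$$J(a) = \int_{0}^{1} - 2 t^{a} \, dt = - \frac{2}{a + 1}.$$

Differentiating under the integral sign brings down a factor of $\ln t$:
$$\frac{dJ}{da} = \int_{0}^{1} - 2 t^{a} \log{\left(t \right)} \, dt = \frac{2}{\left(a + 1\right)^{2}}.$$

Repeating twice in total — each differentiation brings down another $\ln t$ — gives
$$\frac{d^{2}J}{da^{2}} = \int_{0}^{1} - 2 t^{a} \log{\left(t \right)}^{2} \, dt = - \frac{4}{\left(a + 1\right)^{3}},$$
and the integrand here is exactly the target integrand, so $I = - \frac{4}{\left(a + 1\right)^{3}}$.

Setting $a = \frac{3}{5}$:
$$I = - \frac{125}{128}.$$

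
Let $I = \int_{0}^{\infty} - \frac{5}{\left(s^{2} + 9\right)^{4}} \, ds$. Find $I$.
$- \frac{25 \pi}{69984}$

Start from the standard arctangent integral
$$J(a) = \int_{0}^{\infty} - \frac{5}{a^{2} + s^{2}} \, ds = - \frac{5 \pi}{2 a}.$$

Differentiating under the integral sign with respect to $a$,
$$\frac{dJ}{da} = \int_{0}^{\infty} \frac{10 a}{\left(a^{2} + s^{2}\right)^{2}} \, ds = \frac{5 \pi}{2 a^{2}},$$
so $\int_{0}^{\infty} - \frac{5}{\left(a^{2} + s^{2}\right)^{2}} \, ds = - \frac{5 \pi}{4 a^{3}}$.

Repeating — each differentiation of $1/(s^2+a^2)^j$ produces $-2ja/(s^2+a^2)^{j+1}$ — and dividing through by $-2ja$ at each step yields, after $3$ differentiations in total,
$$\int_{0}^{\infty} - \frac{5}{\left(a^{2} + s^{2}\right)^{4}} \, ds = - \frac{25 \pi}{32 a^{7}}.$$

Setting $a = 3$:
$$I = - \frac{25 \pi}{69984}.$$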